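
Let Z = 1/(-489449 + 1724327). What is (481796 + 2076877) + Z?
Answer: 3159648996895/1234878 ≈ 2.5587e+6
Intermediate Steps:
Z = 1/1234878 ≈ 8.0980e-7
(481796 + 2076877) + Z = (481796 + 2076877) + 1/1234878 = 2558673 + 1/1234878 = 3159648996895/1234878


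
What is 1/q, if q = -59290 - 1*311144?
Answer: -1/370434 ≈ -2.6995e-6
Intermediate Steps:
q = -370434 (q = -59290 - 311144 = -370434)
1/q = 1/(-370434) = -1/370434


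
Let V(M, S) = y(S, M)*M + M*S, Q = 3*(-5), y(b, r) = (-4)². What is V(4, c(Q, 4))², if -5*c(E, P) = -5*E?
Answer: 16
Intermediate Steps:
y(b, r) = 16
Q = -15
c(E, P) = E (c(E, P) = -(-1)*E = E)
V(M, S) = 16*M + M*S
V(4, c(Q, 4))² = (4*(16 - 15))² = (4*1)² = 4² = 16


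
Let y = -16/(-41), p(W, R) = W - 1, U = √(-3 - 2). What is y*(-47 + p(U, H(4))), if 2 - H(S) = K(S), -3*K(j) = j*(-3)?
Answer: -768/41 + 16*I*√5/41 ≈ -18.732 + 0.87261*I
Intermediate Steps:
K(j) = j (K(j) = -j*(-3)/3 = -(-1)*j = j)
H(S) = 2 - S
U = I*√5 (U = √(-5) = I*√5 ≈ 2.2361*I)
p(W, R) = -1 + W
y = 16/41 (y = -16*(-1/41) = 16/41 ≈ 0.39024)
y*(-47 + p(U, H(4))) = 16*(-47 + (-1 + I*√5))/41 = 16*(-48 + I*√5)/41 = -768/41 + 16*I*√5/41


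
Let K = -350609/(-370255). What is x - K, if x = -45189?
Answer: -16731803804/370255 ≈ -45190.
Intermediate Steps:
K = 350609/370255 (K = -350609*(-1/370255) = 350609/370255 ≈ 0.94694)
x - K = -45189 - 1*350609/370255 = -45189 - 350609/370255 = -16731803804/370255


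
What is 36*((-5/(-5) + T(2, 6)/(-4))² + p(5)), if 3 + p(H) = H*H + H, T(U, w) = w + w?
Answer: 1116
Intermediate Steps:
T(U, w) = 2*w
p(H) = -3 + H + H² (p(H) = -3 + (H*H + H) = -3 + (H² + H) = -3 + (H + H²) = -3 + H + H²)
36*((-5/(-5) + T(2, 6)/(-4))² + p(5)) = 36*((-5/(-5) + (2*6)/(-4))² + (-3 + 5 + 5²)) = 36*((-5*(-⅕) + 12*(-¼))² + (-3 + 5 + 25)) = 36*((1 - 3)² + 27) = 36*((-2)² + 27) = 36*(4 + 27) = 36*31 = 1116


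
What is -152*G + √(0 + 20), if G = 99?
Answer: -15048 + 2*√5 ≈ -15044.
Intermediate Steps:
-152*G + √(0 + 20) = -152*99 + √(0 + 20) = -15048 + √20 = -15048 + 2*√5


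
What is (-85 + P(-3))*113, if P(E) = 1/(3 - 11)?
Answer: -76953/8 ≈ -9619.1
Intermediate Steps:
P(E) = -⅛ (P(E) = 1/(-8) = -⅛)
(-85 + P(-3))*113 = (-85 - ⅛)*113 = -681/8*113 = -76953/8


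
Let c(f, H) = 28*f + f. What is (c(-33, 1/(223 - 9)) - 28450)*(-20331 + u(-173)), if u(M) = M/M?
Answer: 597844310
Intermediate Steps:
c(f, H) = 29*f
u(M) = 1
(c(-33, 1/(223 - 9)) - 28450)*(-20331 + u(-173)) = (29*(-33) - 28450)*(-20331 + 1) = (-957 - 28450)*(-20330) = -29407*(-20330) = 597844310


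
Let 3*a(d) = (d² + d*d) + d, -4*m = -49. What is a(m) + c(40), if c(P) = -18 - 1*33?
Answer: 425/8 ≈ 53.125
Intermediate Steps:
c(P) = -51 (c(P) = -18 - 33 = -51)
m = 49/4 (m = -¼*(-49) = 49/4 ≈ 12.250)
a(d) = d/3 + 2*d²/3 (a(d) = ((d² + d*d) + d)/3 = ((d² + d²) + d)/3 = (2*d² + d)/3 = (d + 2*d²)/3 = d/3 + 2*d²/3)
a(m) + c(40) = (⅓)*(49/4)*(1 + 2*(49/4)) - 51 = (⅓)*(49/4)*(1 + 49/2) - 51 = (⅓)*(49/4)*(51/2) - 51 = 833/8 - 51 = 425/8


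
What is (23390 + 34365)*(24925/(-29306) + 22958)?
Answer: 38856537289365/29306 ≈ 1.3259e+9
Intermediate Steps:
(23390 + 34365)*(24925/(-29306) + 22958) = 57755*(24925*(-1/29306) + 22958) = 57755*(-24925/29306 + 22958) = 57755*(672782223/29306) = 38856537289365/29306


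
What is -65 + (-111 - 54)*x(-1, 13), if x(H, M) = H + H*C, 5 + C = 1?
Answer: -560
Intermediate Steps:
C = -4 (C = -5 + 1 = -4)
x(H, M) = -3*H (x(H, M) = H + H*(-4) = H - 4*H = -3*H)
-65 + (-111 - 54)*x(-1, 13) = -65 + (-111 - 54)*(-3*(-1)) = -65 - 165*3 = -65 - 495 = -560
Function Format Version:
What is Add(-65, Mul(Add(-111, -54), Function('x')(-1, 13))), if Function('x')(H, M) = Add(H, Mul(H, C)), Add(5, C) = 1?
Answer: -560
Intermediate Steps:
C = -4 (C = Add(-5, 1) = -4)
Function('x')(H, M) = Mul(-3, H) (Function('x')(H, M) = Add(H, Mul(H, -4)) = Add(H, Mul(-4, H)) = Mul(-3, H))
Add(-65, Mul(Add(-111, -54), Function('x')(-1, 13))) = Add(-65, Mul(Add(-111, -54), Mul(-3, -1))) = Add(-65, Mul(-165, 3)) = Add(-65, -495) = -560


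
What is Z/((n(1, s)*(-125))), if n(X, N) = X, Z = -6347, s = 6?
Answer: 6347/125 ≈ 50.776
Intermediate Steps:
Z/((n(1, s)*(-125))) = -6347/(1*(-125)) = -6347/(-125) = -6347*(-1/125) = 6347/125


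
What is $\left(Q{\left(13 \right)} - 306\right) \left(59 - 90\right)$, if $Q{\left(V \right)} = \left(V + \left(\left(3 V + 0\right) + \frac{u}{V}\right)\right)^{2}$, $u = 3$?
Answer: $- \frac{12689137}{169} \approx -75084.0$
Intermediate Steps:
$Q{\left(V \right)} = \left(\frac{3}{V} + 4 V\right)^{2}$ ($Q{\left(V \right)} = \left(V + \left(\left(3 V + 0\right) + \frac{1}{V} 3\right)\right)^{2} = \left(V + \left(3 V + \frac{3}{V}\right)\right)^{2} = \left(\frac{3}{V} + 4 V\right)^{2}$)
$\left(Q{\left(13 \right)} - 306\right) \left(59 - 90\right) = \left(\frac{\left(3 + 4 \cdot 13^{2}\right)^{2}}{169} - 306\right) \left(59 - 90\right) = \left(\frac{\left(3 + 4 \cdot 169\right)^{2}}{169} - 306\right) \left(-31\right) = \left(\frac{\left(3 + 676\right)^{2}}{169} - 306\right) \left(-31\right) = \left(\frac{679^{2}}{169} - 306\right) \left(-31\right) = \left(\frac{1}{169} \cdot 461041 - 306\right) \left(-31\right) = \left(\frac{461041}{169} - 306\right) \left(-31\right) = \frac{409327}{169} \left(-31\right) = - \frac{12689137}{169}$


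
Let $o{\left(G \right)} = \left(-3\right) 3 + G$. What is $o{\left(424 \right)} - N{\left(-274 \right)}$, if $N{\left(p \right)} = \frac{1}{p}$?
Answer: $\frac{113711}{274} \approx 415.0$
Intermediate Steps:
$o{\left(G \right)} = -9 + G$
$o{\left(424 \right)} - N{\left(-274 \right)} = \left(-9 + 424\right) - \frac{1}{-274} = 415 - - \frac{1}{274} = 415 + \frac{1}{274} = \frac{113711}{274}$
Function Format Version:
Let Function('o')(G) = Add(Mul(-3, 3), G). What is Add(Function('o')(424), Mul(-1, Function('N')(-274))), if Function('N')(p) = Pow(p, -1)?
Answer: Rational(113711, 274) ≈ 415.00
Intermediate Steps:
Function('o')(G) = Add(-9, G)
Add(Function('o')(424), Mul(-1, Function('N')(-274))) = Add(Add(-9, 424), Mul(-1, Pow(-274, -1))) = Add(415, Mul(-1, Rational(-1, 274))) = Add(415, Rational(1, 274)) = Rational(113711, 274)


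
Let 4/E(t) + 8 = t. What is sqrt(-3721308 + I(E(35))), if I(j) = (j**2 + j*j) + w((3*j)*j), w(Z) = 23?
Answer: 11*I*sqrt(22419973)/27 ≈ 1929.1*I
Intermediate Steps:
E(t) = 4/(-8 + t)
I(j) = 23 + 2*j**2 (I(j) = (j**2 + j*j) + 23 = (j**2 + j**2) + 23 = 2*j**2 + 23 = 23 + 2*j**2)
sqrt(-3721308 + I(E(35))) = sqrt(-3721308 + (23 + 2*(4/(-8 + 35))**2)) = sqrt(-3721308 + (23 + 2*(4/27)**2)) = sqrt(-3721308 + (23 + 2*(16/729))) = sqrt(-3721308 + (23 + 32/729)) = sqrt(-3721308 + 16799/729) = sqrt(-2712816733/729) = 11*I*sqrt(22419973)/27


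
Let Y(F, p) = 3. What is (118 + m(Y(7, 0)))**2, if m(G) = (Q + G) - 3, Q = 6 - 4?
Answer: 14400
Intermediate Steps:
Q = 2
m(G) = -1 + G (m(G) = (2 + G) - 3 = -1 + G)
(118 + m(Y(7, 0)))**2 = (118 + (-1 + 3))**2 = (118 + 2)**2 = 120**2 = 14400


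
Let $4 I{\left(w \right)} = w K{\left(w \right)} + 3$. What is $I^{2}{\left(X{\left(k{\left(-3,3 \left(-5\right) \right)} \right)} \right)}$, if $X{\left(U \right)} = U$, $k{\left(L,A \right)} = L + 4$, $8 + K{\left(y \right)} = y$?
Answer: $1$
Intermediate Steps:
$K{\left(y \right)} = -8 + y$
$k{\left(L,A \right)} = 4 + L$
$I{\left(w \right)} = \frac{3}{4} + \frac{w \left(-8 + w\right)}{4}$ ($I{\left(w \right)} = \frac{w \left(-8 + w\right) + 3}{4} = \frac{3 + w \left(-8 + w\right)}{4} = \frac{3}{4} + \frac{w \left(-8 + w\right)}{4}$)
$I^{2}{\left(X{\left(k{\left(-3,3 \left(-5\right) \right)} \right)} \right)} = \left(\frac{3}{4} + \frac{\left(4 - 3\right) \left(-8 + \left(4 - 3\right)\right)}{4}\right)^{2} = \left(\frac{3}{4} + \frac{1}{4} \cdot 1 \left(-8 + 1\right)\right)^{2} = \left(\frac{3}{4} + \frac{1}{4} \cdot 1 \left(-7\right)\right)^{2} = \left(\frac{3}{4} - \frac{7}{4}\right)^{2} = \left(-1\right)^{2} = 1$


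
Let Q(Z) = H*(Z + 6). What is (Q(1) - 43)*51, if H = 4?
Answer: -765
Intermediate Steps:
Q(Z) = 24 + 4*Z (Q(Z) = 4*(Z + 6) = 4*(6 + Z) = 24 + 4*Z)
(Q(1) - 43)*51 = ((24 + 4*1) - 43)*51 = ((24 + 4) - 43)*51 = (28 - 43)*51 = -15*51 = -765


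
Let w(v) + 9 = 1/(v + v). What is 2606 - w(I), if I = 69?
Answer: 360869/138 ≈ 2615.0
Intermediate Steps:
w(v) = -9 + 1/(2*v) (w(v) = -9 + 1/(v + v) = -9 + 1/(2*v))
2606 - w(I) = 2606 - (-9 + (½)/69) = 2606 - (-9 + (½)*(1/69)) = 2606 - (-9 + 1/138) = 2606 - 1*(-1241/138) = 2606 + 1241/138 = 360869/138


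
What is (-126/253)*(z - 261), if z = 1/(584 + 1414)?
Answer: 331849/2553 ≈ 129.98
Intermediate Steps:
z = 1/1998 ≈ 0.00050050
(-126/253)*(z - 261) = (-126/253)*(1/1998 - 261) = -126*1/253*(-521477/1998) = -126/253*(-521477/1998) = 331849/2553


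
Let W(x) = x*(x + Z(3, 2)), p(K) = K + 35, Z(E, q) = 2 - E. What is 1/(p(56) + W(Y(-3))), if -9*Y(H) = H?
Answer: 9/817 ≈ 0.011016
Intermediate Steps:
Y(H) = -H/9
p(K) = 35 + K
W(x) = x*(-1 + x) (W(x) = x*(x + (2 - 1*3)) = x*(x + (2 - 3)) = x*(x - 1) = x*(-1 + x))
1/(p(56) + W(Y(-3))) = 1/((35 + 56) + (-⅑*(-3))*(-1 - ⅑*(-3))) = 1/(91 + (-1 + ⅓)/3) = 1/(91 + (⅓)*(-⅔)) = 1/(91 - 2/9) = 1/(817/9) = 9/817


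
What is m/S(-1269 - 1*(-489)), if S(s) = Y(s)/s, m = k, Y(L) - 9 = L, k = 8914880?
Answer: 2317868800/257 ≈ 9.0189e+6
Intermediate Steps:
Y(L) = 9 + L
m = 8914880
S(s) = (9 + s)/s
m/S(-1269 - 1*(-489)) = 8914880/(((9 + (-1269 - 1*(-489)))/(-1269 - 1*(-489)))) = 8914880/(((9 + (-1269 + 489))/(-1269 + 489))) = 8914880/(((9 - 780)/(-780))) = 8914880/((-1/780*(-771))) = 8914880/(257/260) = 8914880*(260/257) = 2317868800/257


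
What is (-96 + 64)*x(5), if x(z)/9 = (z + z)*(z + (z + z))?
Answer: -43200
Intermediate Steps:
x(z) = 54*z² (x(z) = 9*((z + z)*(z + (z + z))) = 9*((2*z)*(z + 2*z)) = 9*((2*z)*(3*z)) = 9*(6*z²) = 54*z²)
(-96 + 64)*x(5) = (-96 + 64)*(54*5²) = -1728*25 = -32*1350 = -43200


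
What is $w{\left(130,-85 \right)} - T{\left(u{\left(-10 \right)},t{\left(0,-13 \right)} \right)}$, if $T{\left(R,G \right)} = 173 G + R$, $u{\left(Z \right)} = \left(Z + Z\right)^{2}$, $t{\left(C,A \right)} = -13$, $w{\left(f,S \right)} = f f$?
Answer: $18749$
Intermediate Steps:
$w{\left(f,S \right)} = f^{2}$
$u{\left(Z \right)} = 4 Z^{2}$ ($u{\left(Z \right)} = \left(2 Z\right)^{2} = 4 Z^{2}$)
$T{\left(R,G \right)} = R + 173 G$
$w{\left(130,-85 \right)} - T{\left(u{\left(-10 \right)},t{\left(0,-13 \right)} \right)} = 130^{2} - \left(4 \left(-10\right)^{2} + 173 \left(-13\right)\right) = 16900 - \left(4 \cdot 100 - 2249\right) = 16900 - \left(400 - 2249\right) = 16900 - -1849 = 16900 + 1849 = 18749$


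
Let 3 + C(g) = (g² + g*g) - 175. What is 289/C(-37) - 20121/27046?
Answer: -21846733/34618880 ≈ -0.63106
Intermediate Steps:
C(g) = -178 + 2*g² (C(g) = -3 + ((g² + g*g) - 175) = -3 + ((g² + g²) - 175) = -3 + (2*g² - 175) = -3 + (-175 + 2*g²) = -178 + 2*g²)
289/C(-37) - 20121/27046 = 289/(-178 + 2*(-37)²) - 20121/27046 = 289/(-178 + 2*1369) - 20121*1/27046 = 289/(-178 + 2738) - 20121/27046 = 289/2560 - 20121/27046 = -21846733/34618880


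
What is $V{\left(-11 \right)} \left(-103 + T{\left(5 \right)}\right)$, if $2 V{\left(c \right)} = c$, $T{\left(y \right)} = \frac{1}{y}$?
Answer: $\frac{2827}{5} \approx 565.4$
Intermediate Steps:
$V{\left(c \right)} = \frac{c}{2}$
$V{\left(-11 \right)} \left(-103 + T{\left(5 \right)}\right) = \frac{1}{2} \left(-11\right) \left(-103 + \frac{1}{5}\right) = - \frac{11 \left(-103 + \frac{1}{5}\right)}{2} = \left(- \frac{11}{2}\right) \left(- \frac{514}{5}\right) = \frac{2827}{5}$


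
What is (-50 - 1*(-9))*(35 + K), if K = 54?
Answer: -3649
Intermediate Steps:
(-50 - 1*(-9))*(35 + K) = (-50 - 1*(-9))*(35 + 54) = (-50 + 9)*89 = -41*89 = -3649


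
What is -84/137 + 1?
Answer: 53/137 ≈ 0.38686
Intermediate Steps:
-84/137 + 1 = 53/137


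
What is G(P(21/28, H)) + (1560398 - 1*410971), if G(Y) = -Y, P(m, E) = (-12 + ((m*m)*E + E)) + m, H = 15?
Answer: 18390637/16 ≈ 1.1494e+6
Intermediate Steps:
P(m, E) = -12 + E + m + E*m² (P(m, E) = (-12 + (m²*E + E)) + m = (-12 + (E*m² + E)) + m = (-12 + (E + E*m²)) + m = (-12 + E + E*m²) + m = -12 + E + m + E*m²)
G(P(21/28, H)) + (1560398 - 1*410971) = -(-12 + 15 + 21/28 + 15*(21/28)²) + (1560398 - 1*410971) = -(-12 + 15 + 21*(1/28) + 15*(21*(1/28))²) + (1560398 - 410971) = -(-12 + 15 + ¾ + 15*(¾)²) + 1149427 = -(-12 + 15 + ¾ + 15*(9/16)) + 1149427 = -(-12 + 15 + ¾ + 135/16) + 1149427 = -1*195/16 + 1149427 = -195/16 + 1149427 = 18390637/16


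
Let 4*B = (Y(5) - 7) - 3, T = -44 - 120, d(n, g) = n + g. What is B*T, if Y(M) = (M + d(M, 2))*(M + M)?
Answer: -4510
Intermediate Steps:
d(n, g) = g + n
T = -164
Y(M) = 2*M*(2 + 2*M) (Y(M) = (M + (2 + M))*(M + M) = (2 + 2*M)*(2*M) = 2*M*(2 + 2*M))
B = 55/2 (B = ((4*5*(1 + 5) - 7) - 3)/4 = ((4*5*6 - 7) - 3)/4 = ((120 - 7) - 3)/4 = (113 - 3)/4 = (¼)*110 = 55/2 ≈ 27.500)
B*T = (55/2)*(-164) = -4510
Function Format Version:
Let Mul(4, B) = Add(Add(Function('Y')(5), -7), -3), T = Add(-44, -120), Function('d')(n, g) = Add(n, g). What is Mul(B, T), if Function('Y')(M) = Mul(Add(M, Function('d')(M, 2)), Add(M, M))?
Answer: -4510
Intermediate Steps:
Function('d')(n, g) = Add(g, n)
T = -164
Function('Y')(M) = Mul(2, M, Add(2, Mul(2, M))) (Function('Y')(M) = Mul(Add(M, Add(2, M)), Add(M, M)) = Mul(Add(2, Mul(2, M)), Mul(2, M)) = Mul(2, M, Add(2, Mul(2, M))))
B = Rational(55, 2) (B = Mul(Rational(1, 4), Add(Add(Mul(4, 5, Add(1, 5)), -7), -3)) = Mul(Rational(1, 4), Add(Add(Mul(4, 5, 6), -7), -3)) = Mul(Rational(1, 4), Add(Add(120, -7), -3)) = Mul(Rational(1, 4), Add(113, -3)) = Mul(Rational(1, 4), 110) = Rational(55, 2) ≈ 27.500)
Mul(B, T) = Mul(Rational(55, 2), -164) = -4510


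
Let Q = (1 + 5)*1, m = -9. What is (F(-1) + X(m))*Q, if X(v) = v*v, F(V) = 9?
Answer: 540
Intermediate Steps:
X(v) = v²
Q = 6 (Q = 6*1 = 6)
(F(-1) + X(m))*Q = (9 + (-9)²)*6 = (9 + 81)*6 = 90*6 = 540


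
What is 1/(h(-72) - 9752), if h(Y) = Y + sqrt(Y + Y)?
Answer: -614/6031945 - 3*I/24127780 ≈ -0.00010179 - 1.2434e-7*I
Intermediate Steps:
h(Y) = Y + sqrt(2)*sqrt(Y) (h(Y) = Y + sqrt(2*Y) = Y + sqrt(2)*sqrt(Y))
1/(h(-72) - 9752) = 1/((-72 + sqrt(2)*sqrt(-72)) - 9752) = 1/((-72 + sqrt(2)*(6*I*sqrt(2))) - 9752) = 1/((-72 + 12*I) - 9752) = 1/(-9824 + 12*I) = (-9824 - 12*I)/96511120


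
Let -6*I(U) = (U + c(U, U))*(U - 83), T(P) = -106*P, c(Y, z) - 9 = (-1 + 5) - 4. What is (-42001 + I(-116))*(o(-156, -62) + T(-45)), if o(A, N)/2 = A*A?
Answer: -2434274193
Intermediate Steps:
c(Y, z) = 9 (c(Y, z) = 9 + ((-1 + 5) - 4) = 9 + (4 - 4) = 9 + 0 = 9)
o(A, N) = 2*A² (o(A, N) = 2*(A*A) = 2*A²)
I(U) = -(-83 + U)*(9 + U)/6 (I(U) = -(U + 9)*(U - 83)/6 = -(9 + U)*(-83 + U)/6 = -(-83 + U)*(9 + U)/6)
(-42001 + I(-116))*(o(-156, -62) + T(-45)) = (-42001 + (249/2 - ⅙*(-116)² + (37/3)*(-116)))*(2*(-156)² - 106*(-45)) = (-42001 + (249/2 - ⅙*13456 - 4292/3))*(2*24336 + 4770) = (-42001 + (249/2 - 6728/3 - 4292/3))*(48672 + 4770) = (-42001 - 21293/6)*53442 = -273299/6*53442 = -2434274193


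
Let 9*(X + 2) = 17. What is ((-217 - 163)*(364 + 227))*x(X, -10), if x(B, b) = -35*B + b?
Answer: 4117300/3 ≈ 1.3724e+6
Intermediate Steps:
X = -⅑ (X = -2 + (⅑)*17 = -2 + 17/9 = -⅑ ≈ -0.11111)
x(B, b) = b - 35*B
((-217 - 163)*(364 + 227))*x(X, -10) = ((-217 - 163)*(364 + 227))*(-10 - 35*(-⅑)) = (-380*591)*(-10 + 35/9) = -224580*(-55/9) = 4117300/3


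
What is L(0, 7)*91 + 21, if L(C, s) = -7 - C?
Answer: -616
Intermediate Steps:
L(0, 7)*91 + 21 = (-7 - 1*0)*91 + 21 = (-7 + 0)*91 + 21 = -7*91 + 21 = -637 + 21 = -616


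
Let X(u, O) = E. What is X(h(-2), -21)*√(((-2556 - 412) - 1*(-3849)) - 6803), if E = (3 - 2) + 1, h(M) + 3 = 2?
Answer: 6*I*√658 ≈ 153.91*I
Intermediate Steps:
h(M) = -1 (h(M) = -3 + 2 = -1)
E = 2 (E = 1 + 1 = 2)
X(u, O) = 2
X(h(-2), -21)*√(((-2556 - 412) - 1*(-3849)) - 6803) = 2*√(((-2556 - 412) - 1*(-3849)) - 6803) = 2*√((-2968 + 3849) - 6803) = 2*√(881 - 6803) = 2*√(-5922) = 2*(3*I*√658) = 6*I*√658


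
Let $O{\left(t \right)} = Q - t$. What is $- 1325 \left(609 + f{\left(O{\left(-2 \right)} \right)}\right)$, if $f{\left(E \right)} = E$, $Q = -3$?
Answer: $-805600$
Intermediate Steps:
$O{\left(t \right)} = -3 - t$
$- 1325 \left(609 + f{\left(O{\left(-2 \right)} \right)}\right) = - 1325 \left(609 - 1\right) = \left(-1325\right) 608 = -805600$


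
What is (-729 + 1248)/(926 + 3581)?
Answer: 519/4507 ≈ 0.11515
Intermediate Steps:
(-729 + 1248)/(926 + 3581) = 519/4507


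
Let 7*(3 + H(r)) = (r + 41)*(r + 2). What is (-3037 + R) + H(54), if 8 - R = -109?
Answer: -2163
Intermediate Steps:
R = 117 (R = 8 - 1*(-109) = 8 + 109 = 117)
H(r) = -3 + (2 + r)*(41 + r)/7 (H(r) = -3 + ((r + 41)*(r + 2))/7 = -3 + ((41 + r)*(2 + r))/7 = -3 + ((2 + r)*(41 + r))/7 = -3 + (2 + r)*(41 + r)/7)
(-3037 + R) + H(54) = (-3037 + 117) + (61/7 + (1/7)*54**2 + (43/7)*54) = -2920 + (61/7 + (1/7)*2916 + 2322/7) = -2920 + (61/7 + 2916/7 + 2322/7) = -2920 + 757 = -2163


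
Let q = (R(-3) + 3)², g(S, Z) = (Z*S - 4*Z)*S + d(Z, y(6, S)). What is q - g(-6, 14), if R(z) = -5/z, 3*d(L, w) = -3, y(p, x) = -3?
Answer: -7355/9 ≈ -817.22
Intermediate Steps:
d(L, w) = -1 (d(L, w) = (⅓)*(-3) = -1)
g(S, Z) = -1 + S*(-4*Z + S*Z) (g(S, Z) = (Z*S - 4*Z)*S - 1 = (S*Z - 4*Z)*S - 1 = (-4*Z + S*Z)*S - 1 = S*(-4*Z + S*Z) - 1 = -1 + S*(-4*Z + S*Z))
q = 196/9 (q = (-5/(-3) + 3)² = (-5*(-⅓) + 3)² = (5/3 + 3)² = (14/3)² = 196/9 ≈ 21.778)
q - g(-6, 14) = 196/9 - (-1 + 14*(-6)² - 4*(-6)*14) = 196/9 - (-1 + 14*36 + 336) = 196/9 - (-1 + 504 + 336) = 196/9 - 1*839 = 196/9 - 839 = -7355/9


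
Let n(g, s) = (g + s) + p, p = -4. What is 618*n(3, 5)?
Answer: 2472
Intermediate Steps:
n(g, s) = -4 + g + s (n(g, s) = (g + s) - 4 = -4 + g + s)
618*n(3, 5) = 618*(-4 + 3 + 5) = 618*4 = 2472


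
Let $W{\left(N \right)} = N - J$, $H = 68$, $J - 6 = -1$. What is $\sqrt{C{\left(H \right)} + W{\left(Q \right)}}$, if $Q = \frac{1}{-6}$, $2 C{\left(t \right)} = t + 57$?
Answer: $\frac{2 \sqrt{129}}{3} \approx 7.5719$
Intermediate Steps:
$J = 5$ ($J = 6 - 1 = 5$)
$C{\left(t \right)} = \frac{57}{2} + \frac{t}{2}$ ($C{\left(t \right)} = \frac{t + 57}{2} = \frac{57 + t}{2} = \frac{57}{2} + \frac{t}{2}$)
$Q = - \frac{1}{6} \approx -0.16667$
$W{\left(N \right)} = -5 + N$ ($W{\left(N \right)} = N - 5 = -5 + N$)
$\sqrt{C{\left(H \right)} + W{\left(Q \right)}} = \sqrt{\left(\frac{57}{2} + \frac{1}{2} \cdot 68\right) - \frac{31}{6}} = \sqrt{\left(\frac{57}{2} + 34\right) - \frac{31}{6}} = \sqrt{\frac{125}{2} - \frac{31}{6}} = \sqrt{\frac{172}{3}} = \frac{2 \sqrt{129}}{3}$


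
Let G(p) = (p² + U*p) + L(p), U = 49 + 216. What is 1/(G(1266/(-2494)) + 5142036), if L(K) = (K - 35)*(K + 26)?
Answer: 1555009/7994295927656 ≈ 1.9451e-7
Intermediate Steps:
U = 265
L(K) = (-35 + K)*(26 + K)
G(p) = -910 + 2*p² + 256*p (G(p) = (p² + 265*p) + (-910 + p² - 9*p) = -910 + 2*p² + 256*p)
1/(G(1266/(-2494)) + 5142036) = 1/((-910 + 2*(1266/(-2494))² + 256*(1266/(-2494))) + 5142036) = 1/((-910 + 2*(1266*(-1/2494))² + 256*(1266*(-1/2494))) + 5142036) = 1/((-910 + 2*(-633/1247)² + 256*(-633/1247)) + 5142036) = 1/((-910 + 2*(400689/1555009) - 162048/1247) + 5142036) = 1/((-910 + 801378/1555009 - 162048/1247) + 5142036) = 1/(-1616330668/1555009 + 5142036) = 1/(7994295927656/1555009) = 1555009/7994295927656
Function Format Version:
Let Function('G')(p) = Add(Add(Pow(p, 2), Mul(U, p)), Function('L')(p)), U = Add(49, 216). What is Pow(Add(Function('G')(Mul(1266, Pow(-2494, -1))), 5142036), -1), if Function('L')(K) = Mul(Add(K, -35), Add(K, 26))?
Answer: Rational(1555009, 7994295927656) ≈ 1.9451e-7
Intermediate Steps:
U = 265
Function('L')(K) = Mul(Add(-35, K), Add(26, K))
Function('G')(p) = Add(-910, Mul(2, Pow(p, 2)), Mul(256, p)) (Function('G')(p) = Add(Add(Pow(p, 2), Mul(265, p)), Add(-910, Pow(p, 2), Mul(-9, p))) = Add(-910, Mul(2, Pow(p, 2)), Mul(256, p)))
Pow(Add(Function('G')(Mul(1266, Pow(-2494, -1))), 5142036), -1) = Pow(Add(Add(-910, Mul(2, Pow(Mul(1266, Pow(-2494, -1)), 2)), Mul(256, Mul(1266, Pow(-2494, -1)))), 5142036), -1) = Pow(Add(Add(-910, Mul(2, Pow(Mul(1266, Rational(-1, 2494)), 2)), Mul(256, Mul(1266, Rational(-1, 2494)))), 5142036), -1) = Pow(Add(Add(-910, Mul(2, Pow(Rational(-633, 1247), 2)), Mul(256, Rational(-633, 1247))), 5142036), -1) = Pow(Add(Add(-910, Mul(2, Rational(400689, 1555009)), Rational(-162048, 1247)), 5142036), -1) = Pow(Add(Add(-910, Rational(801378, 1555009), Rational(-162048, 1247)), 5142036), -1) = Pow(Add(Rational(-1616330668, 1555009), 5142036), -1) = Pow(Rational(7994295927656, 1555009), -1) = Rational(1555009, 7994295927656)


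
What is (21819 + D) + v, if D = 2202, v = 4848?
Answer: 28869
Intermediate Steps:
(21819 + D) + v = (21819 + 2202) + 4848 = 24021 + 4848 = 28869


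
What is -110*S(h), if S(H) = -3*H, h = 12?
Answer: 3960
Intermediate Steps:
-110*S(h) = -(-330)*12 = -110*(-36) = 3960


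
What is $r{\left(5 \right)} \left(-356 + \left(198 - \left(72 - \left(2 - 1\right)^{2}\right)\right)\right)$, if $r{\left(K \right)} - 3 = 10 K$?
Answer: $-12137$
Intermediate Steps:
$r{\left(K \right)} = 3 + 10 K$
$r{\left(5 \right)} \left(-356 + \left(198 - \left(72 - \left(2 - 1\right)^{2}\right)\right)\right) = \left(3 + 10 \cdot 5\right) \left(-356 + \left(198 - \left(72 - \left(2 - 1\right)^{2}\right)\right)\right) = \left(3 + 50\right) \left(-356 + \left(198 - \left(72 - 1^{2}\right)\right)\right) = 53 \left(-356 + \left(198 + \left(1 - 72\right)\right)\right) = 53 \left(-356 + \left(198 - 71\right)\right) = 53 \left(-356 + 127\right) = 53 \left(-229\right) = -12137$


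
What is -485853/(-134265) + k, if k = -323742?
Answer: -14488911259/44755 ≈ -3.2374e+5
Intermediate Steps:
-485853/(-134265) + k = -485853/(-134265) - 323742 = -485853*(-1/134265) - 323742 = 161951/44755 - 323742 = -14488911259/44755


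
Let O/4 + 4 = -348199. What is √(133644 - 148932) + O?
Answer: -1392812 + 14*I*√78 ≈ -1.3928e+6 + 123.64*I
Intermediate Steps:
O = -1392812 (O = -16 + 4*(-348199) = -16 - 1392796 = -1392812)
√(133644 - 148932) + O = √(133644 - 148932) - 1392812 = √(-15288) - 1392812 = 14*I*√78 - 1392812 = -1392812 + 14*I*√78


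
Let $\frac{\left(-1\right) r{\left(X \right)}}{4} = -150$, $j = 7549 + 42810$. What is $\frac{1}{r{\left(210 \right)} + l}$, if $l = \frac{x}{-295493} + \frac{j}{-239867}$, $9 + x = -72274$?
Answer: $\frac{70879019431}{42529869232974} \approx 0.0016666$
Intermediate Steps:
$j = 50359$
$x = -72283$ ($x = -9 - 72274 = -72283$)
$r{\left(X \right)} = 600$ ($r{\left(X \right)} = \left(-4\right) \left(-150\right) = 600$)
$l = \frac{2457574374}{70879019431}$ ($l = - \frac{72283}{-295493} + \frac{50359}{-239867} = \left(-72283\right) \left(- \frac{1}{295493}\right) + 50359 \left(- \frac{1}{239867}\right) = \frac{72283}{295493} - \frac{50359}{239867} = \frac{2457574374}{70879019431} \approx 0.034673$)
$\frac{1}{r{\left(210 \right)} + l} = \frac{1}{600 + \frac{2457574374}{70879019431}} = \frac{1}{\frac{42529869232974}{70879019431}} = \frac{70879019431}{42529869232974}$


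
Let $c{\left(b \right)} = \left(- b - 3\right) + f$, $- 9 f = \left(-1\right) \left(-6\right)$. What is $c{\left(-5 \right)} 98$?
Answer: $\frac{392}{3} \approx 130.67$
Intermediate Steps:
$f = - \frac{2}{3}$ ($f = - \frac{\left(-1\right) \left(-6\right)}{9} = \left(- \frac{1}{9}\right) 6 = - \frac{2}{3} \approx -0.66667$)
$c{\left(b \right)} = - \frac{11}{3} - b$ ($c{\left(b \right)} = \left(- b - 3\right) - \frac{2}{3} = \left(-3 - b\right) - \frac{2}{3} = - \frac{11}{3} - b$)
$c{\left(-5 \right)} 98 = \left(- \frac{11}{3} - -5\right) 98 = \left(- \frac{11}{3} + 5\right) 98 = \frac{4}{3} \cdot 98 = \frac{392}{3}$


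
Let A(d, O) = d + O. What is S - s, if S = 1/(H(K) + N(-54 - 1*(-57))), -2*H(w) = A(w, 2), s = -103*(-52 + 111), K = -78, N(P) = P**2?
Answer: 285620/47 ≈ 6077.0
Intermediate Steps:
A(d, O) = O + d
s = -6077 (s = -103*59 = -6077)
H(w) = -1 - w/2 (H(w) = -(2 + w)/2 = -1 - w/2)
S = 1/47 (S = 1/((-1 - 1/2*(-78)) + (-54 - 1*(-57))**2) = 1/((-1 + 39) + (-54 + 57)**2) = 1/(38 + 3**2) = 1/(38 + 9) = 1/47 ≈ 0.021277)
S - s = 1/47 - 1*(-6077) = 1/47 + 6077 = 285620/47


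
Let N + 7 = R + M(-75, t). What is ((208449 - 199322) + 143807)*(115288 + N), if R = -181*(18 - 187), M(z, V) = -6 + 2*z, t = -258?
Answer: 22284624876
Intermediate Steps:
R = 30589 (R = -181*(-169) = 30589)
N = 30426 (N = -7 + (30589 + (-6 + 2*(-75))) = -7 + (30589 + (-6 - 150)) = -7 + (30589 - 156) = -7 + 30433 = 30426)
((208449 - 199322) + 143807)*(115288 + N) = ((208449 - 199322) + 143807)*(115288 + 30426) = (9127 + 143807)*145714 = 152934*145714 = 22284624876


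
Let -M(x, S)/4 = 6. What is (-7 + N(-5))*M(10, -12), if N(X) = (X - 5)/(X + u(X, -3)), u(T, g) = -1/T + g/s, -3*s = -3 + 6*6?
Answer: 9544/83 ≈ 114.99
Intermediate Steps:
M(x, S) = -24 (M(x, S) = -4*6 = -24)
s = -11 (s = -(-3 + 6*6)/3 = -(-3 + 36)/3 = -⅓*33 = -11)
u(T, g) = -1/T - g/11 (u(T, g) = -1/T + g/(-11) = -1/T + g*(-1/11) = -1/T - g/11)
N(X) = (-5 + X)/(3/11 + X - 1/X) (N(X) = (X - 5)/(X + (-1/X - 1/11*(-3))) = (-5 + X)/(X + (-1/X + 3/11)) = (-5 + X)/(X + (3/11 - 1/X)) = (-5 + X)/(3/11 + X - 1/X))
(-7 + N(-5))*M(10, -12) = (-7 + 11*(-5)*(-5 - 5)/(-11 - 5*(3 + 11*(-5))))*(-24) = (-7 + 11*(-5)*(-10)/(-11 - 5*(3 - 55)))*(-24) = (-7 + 11*(-5)*(-10)/(-11 - 5*(-52)))*(-24) = (-7 + 11*(-5)*(-10)/(-11 + 260))*(-24) = (-7 + 11*(-5)*(-10)/249)*(-24) = (-7 + 11*(-5)*(1/249)*(-10))*(-24) = (-7 + 550/249)*(-24) = -1193/249*(-24) = 9544/83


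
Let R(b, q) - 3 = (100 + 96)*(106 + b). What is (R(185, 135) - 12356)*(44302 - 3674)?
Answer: 1815380924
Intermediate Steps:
R(b, q) = 20779 + 196*b (R(b, q) = 3 + (100 + 96)*(106 + b) = 3 + 196*(106 + b) = 3 + (20776 + 196*b) = 20779 + 196*b)
(R(185, 135) - 12356)*(44302 - 3674) = ((20779 + 196*185) - 12356)*(44302 - 3674) = ((20779 + 36260) - 12356)*40628 = (57039 - 12356)*40628 = 44683*40628 = 1815380924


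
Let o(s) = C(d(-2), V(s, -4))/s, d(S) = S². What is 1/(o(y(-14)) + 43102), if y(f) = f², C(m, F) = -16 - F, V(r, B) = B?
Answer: 49/2111995 ≈ 2.3201e-5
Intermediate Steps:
o(s) = -12/s (o(s) = (-16 - 1*(-4))/s = (-16 + 4)/s = -12/s)
1/(o(y(-14)) + 43102) = 1/(-12/((-14)²) + 43102) = 1/(-12/196 + 43102) = 1/(-12*1/196 + 43102) = 1/(-3/49 + 43102) = 1/(2111995/49) = 49/2111995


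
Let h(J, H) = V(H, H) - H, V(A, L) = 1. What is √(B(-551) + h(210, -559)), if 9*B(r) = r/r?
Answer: 71/3 ≈ 23.667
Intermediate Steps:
B(r) = ⅑ (B(r) = (r/r)/9 = (⅑)*1 = ⅑)
h(J, H) = 1 - H
√(B(-551) + h(210, -559)) = √(⅑ + (1 - 1*(-559))) = √(⅑ + (1 + 559)) = √(⅑ + 560) = √(5041/9) = 71/3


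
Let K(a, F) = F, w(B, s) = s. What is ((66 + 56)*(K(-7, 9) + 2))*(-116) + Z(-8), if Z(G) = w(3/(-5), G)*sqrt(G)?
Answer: -155672 - 16*I*sqrt(2) ≈ -1.5567e+5 - 22.627*I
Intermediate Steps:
Z(G) = G**(3/2) (Z(G) = G*sqrt(G) = G**(3/2))
((66 + 56)*(K(-7, 9) + 2))*(-116) + Z(-8) = ((66 + 56)*(9 + 2))*(-116) + (-8)**(3/2) = (122*11)*(-116) - 16*I*sqrt(2) = 1342*(-116) - 16*I*sqrt(2) = -155672 - 16*I*sqrt(2)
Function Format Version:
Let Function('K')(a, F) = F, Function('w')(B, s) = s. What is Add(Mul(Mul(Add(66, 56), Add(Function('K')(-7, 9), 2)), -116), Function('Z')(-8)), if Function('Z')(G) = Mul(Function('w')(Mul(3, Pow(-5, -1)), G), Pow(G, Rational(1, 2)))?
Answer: Add(-155672, Mul(-16, I, Pow(2, Rational(1, 2)))) ≈ Add(-1.5567e+5, Mul(-22.627, I))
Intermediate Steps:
Function('Z')(G) = Pow(G, Rational(3, 2)) (Function('Z')(G) = Mul(G, Pow(G, Rational(1, 2))) = Pow(G, Rational(3, 2)))
Add(Mul(Mul(Add(66, 56), Add(Function('K')(-7, 9), 2)), -116), Function('Z')(-8)) = Add(Mul(Mul(Add(66, 56), Add(9, 2)), -116), Pow(-8, Rational(3, 2))) = Add(Mul(Mul(122, 11), -116), Mul(-16, I, Pow(2, Rational(1, 2)))) = Add(Mul(1342, -116), Mul(-16, I, Pow(2, Rational(1, 2)))) = Add(-155672, Mul(-16, I, Pow(2, Rational(1, 2))))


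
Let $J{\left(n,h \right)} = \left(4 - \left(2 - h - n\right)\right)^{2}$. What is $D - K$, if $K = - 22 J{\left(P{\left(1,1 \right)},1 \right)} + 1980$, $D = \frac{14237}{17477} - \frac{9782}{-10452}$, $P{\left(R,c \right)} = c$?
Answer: $- \frac{2216913061}{1363206} \approx -1626.3$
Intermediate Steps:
$J{\left(n,h \right)} = \left(2 + h + n\right)^{2}$ ($J{\left(n,h \right)} = \left(4 - \left(2 - h - n\right)\right)^{2} = \left(4 + \left(-2 + h + n\right)\right)^{2} = \left(2 + h + n\right)^{2}$)
$D = \frac{2386307}{1363206}$ ($D = 14237 \cdot \frac{1}{17477} - - \frac{73}{78} = \frac{14237}{17477} + \frac{73}{78} = \frac{2386307}{1363206} \approx 1.7505$)
$K = 1628$ ($K = - 22 \left(2 + 1 + 1\right)^{2} + 1980 = - 22 \cdot 4^{2} + 1980 = \left(-22\right) 16 + 1980 = -352 + 1980 = 1628$)
$D - K = \frac{2386307}{1363206} - 1628 = - \frac{2216913061}{1363206}$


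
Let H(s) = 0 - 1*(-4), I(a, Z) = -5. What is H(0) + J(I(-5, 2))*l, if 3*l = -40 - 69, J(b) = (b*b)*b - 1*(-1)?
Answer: 13528/3 ≈ 4509.3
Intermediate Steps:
H(s) = 4 (H(s) = 0 + 4 = 4)
J(b) = 1 + b³ (J(b) = b²*b + 1 = b³ + 1 = 1 + b³)
l = -109/3 (l = (-40 - 69)/3 = (⅓)*(-109) = -109/3 ≈ -36.333)
H(0) + J(I(-5, 2))*l = 4 + (1 + (-5)³)*(-109/3) = 4 + (1 - 125)*(-109/3) = 4 - 124*(-109/3) = 4 + 13516/3 = 13528/3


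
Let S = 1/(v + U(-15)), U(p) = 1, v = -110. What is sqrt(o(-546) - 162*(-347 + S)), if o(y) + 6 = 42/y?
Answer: sqrt(112862254661)/1417 ≈ 237.09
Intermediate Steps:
o(y) = -6 + 42/y
S = -1/109 (S = 1/(-110 + 1) = 1/(-109) = -1/109 ≈ -0.0091743)
sqrt(o(-546) - 162*(-347 + S)) = sqrt((-6 + 42/(-546)) - 162*(-347 - 1/109)) = sqrt((-6 + 42*(-1/546)) - 162*(-37824/109)) = sqrt((-6 - 1/13) + 6127488/109) = sqrt(-79/13 + 6127488/109) = sqrt(79648733/1417) = sqrt(112862254661)/1417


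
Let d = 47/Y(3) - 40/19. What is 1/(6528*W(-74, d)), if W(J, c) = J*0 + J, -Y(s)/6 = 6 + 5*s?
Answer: -1/483072 ≈ -2.0701e-6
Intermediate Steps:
Y(s) = -36 - 30*s (Y(s) = -6*(6 + 5*s) = -36 - 30*s)
d = -5933/2394 (d = 47/(-36 - 30*3) - 40/19 = 47/(-36 - 90) - 40*1/19 = 47/(-126) - 40/19 = 47*(-1/126) - 40/19 = -47/126 - 40/19 = -5933/2394 ≈ -2.4783)
W(J, c) = J (W(J, c) = 0 + J = J)
1/(6528*W(-74, d)) = 1/(6528*(-74)) = (1/6528)*(-1/74) = -1/483072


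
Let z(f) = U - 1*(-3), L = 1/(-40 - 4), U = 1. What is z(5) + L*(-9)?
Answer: 185/44 ≈ 4.2045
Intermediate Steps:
L = -1/44 (L = 1/(-44) = -1/44 ≈ -0.022727)
z(f) = 4 (z(f) = 1 - 1*(-3) = 1 + 3 = 4)
z(5) + L*(-9) = 4 - 1/44*(-9) = 4 + 9/44 = 185/44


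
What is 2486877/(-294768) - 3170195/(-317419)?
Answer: 48363343099/31188321264 ≈ 1.5507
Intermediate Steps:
2486877/(-294768) - 3170195/(-317419) = 2486877*(-1/294768) - 3170195*(-1/317419) = -828959/98256 + 3170195/317419 = 48363343099/31188321264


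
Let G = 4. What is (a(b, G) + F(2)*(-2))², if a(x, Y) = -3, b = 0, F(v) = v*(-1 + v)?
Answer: 49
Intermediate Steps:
(a(b, G) + F(2)*(-2))² = (-3 + (2*(-1 + 2))*(-2))² = (-3 + (2*1)*(-2))² = (-3 + 2*(-2))² = (-3 - 4)² = (-7)² = 49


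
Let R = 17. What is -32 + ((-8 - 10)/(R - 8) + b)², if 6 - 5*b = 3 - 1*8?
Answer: -799/25 ≈ -31.960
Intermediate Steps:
b = 11/5 (b = 6/5 - (3 - 1*8)/5 = 6/5 - (3 - 8)/5 = 6/5 - ⅕*(-5) = 6/5 + 1 = 11/5 ≈ 2.2000)
-32 + ((-8 - 10)/(R - 8) + b)² = -32 + ((-8 - 10)/(17 - 8) + 11/5)² = -32 + (-18/9 + 11/5)² = -32 + (-18*⅑ + 11/5)² = -32 + (-2 + 11/5)² = -32 + (⅕)² = -32 + 1/25 = -799/25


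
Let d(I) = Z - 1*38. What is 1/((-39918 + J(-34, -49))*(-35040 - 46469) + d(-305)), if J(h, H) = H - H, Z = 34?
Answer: 1/3253676258 ≈ 3.0734e-10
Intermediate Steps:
J(h, H) = 0
d(I) = -4 (d(I) = 34 - 1*38 = 34 - 38 = -4)
1/((-39918 + J(-34, -49))*(-35040 - 46469) + d(-305)) = 1/((-39918 + 0)*(-35040 - 46469) - 4) = 1/(-39918*(-81509) - 4) = 1/(3253676262 - 4) = 1/3253676258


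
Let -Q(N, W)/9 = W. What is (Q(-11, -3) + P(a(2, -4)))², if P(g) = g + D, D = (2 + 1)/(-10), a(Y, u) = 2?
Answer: 82369/100 ≈ 823.69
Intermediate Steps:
Q(N, W) = -9*W
D = -3/10 (D = 3*(-⅒) = -3/10 ≈ -0.30000)
P(g) = -3/10 + g (P(g) = g - 3/10 = -3/10 + g)
(Q(-11, -3) + P(a(2, -4)))² = (-9*(-3) + (-3/10 + 2))² = (27 + 17/10)² = (287/10)² = 82369/100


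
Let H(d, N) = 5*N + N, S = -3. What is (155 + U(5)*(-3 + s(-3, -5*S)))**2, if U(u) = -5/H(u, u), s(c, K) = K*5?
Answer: 20449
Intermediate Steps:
H(d, N) = 6*N
s(c, K) = 5*K
U(u) = -5/(6*u) (U(u) = -5*1/(6*u) = -5/(6*u))
(155 + U(5)*(-3 + s(-3, -5*S)))**2 = (155 + (-5/6/5)*(-3 + 5*(-5*(-3))))**2 = (155 + (-5/6*1/5)*(-3 + 5*15))**2 = (155 - (-3 + 75)/6)**2 = (155 - 1/6*72)**2 = (155 - 12)**2 = 143**2 = 20449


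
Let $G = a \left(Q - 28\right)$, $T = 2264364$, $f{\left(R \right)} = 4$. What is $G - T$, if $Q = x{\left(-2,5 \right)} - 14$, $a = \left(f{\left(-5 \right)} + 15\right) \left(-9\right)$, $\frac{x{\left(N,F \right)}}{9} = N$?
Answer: $-2254104$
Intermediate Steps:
$x{\left(N,F \right)} = 9 N$
$a = -171$ ($a = \left(4 + 15\right) \left(-9\right) = 19 \left(-9\right) = -171$)
$Q = -32$ ($Q = 9 \left(-2\right) - 14 = -18 - 14 = -32$)
$G = 10260$ ($G = - 171 \left(-32 - 28\right) = \left(-171\right) \left(-60\right) = 10260$)
$G - T = 10260 - 2264364 = -2254104$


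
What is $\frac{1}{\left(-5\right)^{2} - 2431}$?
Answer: $- \frac{1}{2406} \approx -0.00041563$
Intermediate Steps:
$\frac{1}{\left(-5\right)^{2} - 2431} = \frac{1}{25 - 2431} = \frac{1}{-2406} = - \frac{1}{2406}$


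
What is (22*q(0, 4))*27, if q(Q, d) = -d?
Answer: -2376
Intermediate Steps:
(22*q(0, 4))*27 = (22*(-1*4))*27 = (22*(-4))*27 = -88*27 = -2376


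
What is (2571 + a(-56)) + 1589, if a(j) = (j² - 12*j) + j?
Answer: 7912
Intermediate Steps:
a(j) = j² - 11*j
(2571 + a(-56)) + 1589 = (2571 - 56*(-11 - 56)) + 1589 = (2571 - 56*(-67)) + 1589 = (2571 + 3752) + 1589 = 6323 + 1589 = 7912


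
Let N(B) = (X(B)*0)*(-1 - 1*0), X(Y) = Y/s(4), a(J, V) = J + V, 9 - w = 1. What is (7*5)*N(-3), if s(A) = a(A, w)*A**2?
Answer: 0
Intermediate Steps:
w = 8 (w = 9 - 1*1 = 9 - 1 = 8)
s(A) = A**2*(8 + A) (s(A) = (A + 8)*A**2 = (8 + A)*A**2 = A**2*(8 + A))
X(Y) = Y/192 (X(Y) = Y/((4**2*(8 + 4))) = Y/((16*12)) = Y/192)
N(B) = 0 (N(B) = ((B/192)*0)*(-1 - 1*0) = 0*(-1 + 0) = 0*(-1) = 0)
(7*5)*N(-3) = (7*5)*0 = 35*0 = 0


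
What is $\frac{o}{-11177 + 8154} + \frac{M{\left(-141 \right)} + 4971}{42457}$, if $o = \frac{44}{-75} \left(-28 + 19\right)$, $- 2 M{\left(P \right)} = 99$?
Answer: $\frac{732676077}{6417375550} \approx 0.11417$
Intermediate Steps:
$M{\left(P \right)} = - \frac{99}{2}$ ($M{\left(P \right)} = \left(- \frac{1}{2}\right) 99 = - \frac{99}{2}$)
$o = \frac{132}{25}$ ($o = 44 \left(- \frac{1}{75}\right) \left(-9\right) = \left(- \frac{44}{75}\right) \left(-9\right) = \frac{132}{25} \approx 5.28$)
$\frac{o}{-11177 + 8154} + \frac{M{\left(-141 \right)} + 4971}{42457} = \frac{132}{25 \left(-11177 + 8154\right)} + \frac{- \frac{99}{2} + 4971}{42457} = \frac{132}{25 \left(-3023\right)} + \frac{9843}{2} \cdot \frac{1}{42457} = \frac{132}{25} \left(- \frac{1}{3023}\right) + \frac{9843}{84914} = - \frac{132}{75575} + \frac{9843}{84914} = \frac{732676077}{6417375550}$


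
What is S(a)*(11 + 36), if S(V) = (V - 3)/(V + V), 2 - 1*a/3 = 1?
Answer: 0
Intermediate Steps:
a = 3 (a = 6 - 3*1 = 6 - 3 = 3)
S(V) = (-3 + V)/(2*V) (S(V) = (-3 + V)/((2*V)) = (-3 + V)*(1/(2*V)) = (-3 + V)/(2*V))
S(a)*(11 + 36) = ((1/2)*(-3 + 3)/3)*(11 + 36) = ((1/2)*(1/3)*0)*47 = 0*47 = 0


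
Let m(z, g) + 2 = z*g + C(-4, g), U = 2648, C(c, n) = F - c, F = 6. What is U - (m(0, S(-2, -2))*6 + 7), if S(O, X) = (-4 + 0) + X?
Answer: 2593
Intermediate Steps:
C(c, n) = 6 - c
S(O, X) = -4 + X
m(z, g) = 8 + g*z (m(z, g) = -2 + (z*g + (6 - 1*(-4))) = -2 + (g*z + (6 + 4)) = -2 + (g*z + 10) = -2 + (10 + g*z) = 8 + g*z)
U - (m(0, S(-2, -2))*6 + 7) = 2648 - ((8 + (-4 - 2)*0)*6 + 7) = 2648 - ((8 - 6*0)*6 + 7) = 2648 - ((8 + 0)*6 + 7) = 2648 - (8*6 + 7) = 2648 - (48 + 7) = 2648 - 1*55 = 2648 - 55 = 2593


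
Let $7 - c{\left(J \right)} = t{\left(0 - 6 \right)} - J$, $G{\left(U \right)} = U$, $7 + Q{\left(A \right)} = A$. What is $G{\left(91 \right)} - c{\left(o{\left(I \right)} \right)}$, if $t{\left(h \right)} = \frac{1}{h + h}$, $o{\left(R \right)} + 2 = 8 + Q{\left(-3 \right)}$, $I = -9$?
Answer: $\frac{1055}{12} \approx 87.917$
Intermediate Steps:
$Q{\left(A \right)} = -7 + A$
$o{\left(R \right)} = -4$ ($o{\left(R \right)} = -2 + \left(8 - 10\right) = -2 - 2 = -4$)
$t{\left(h \right)} = \frac{1}{2 h}$
$c{\left(J \right)} = \frac{85}{12} + J$ ($c{\left(J \right)} = 7 - \left(\frac{1}{2 \left(0 - 6\right)} - J\right) = 7 - \left(\frac{1}{2 \left(-6\right)} - J\right) = 7 - \left(\frac{1}{2} \left(- \frac{1}{6}\right) - J\right) = 7 - \left(- \frac{1}{12} - J\right) = 7 + \left(\frac{1}{12} + J\right) = \frac{85}{12} + J$)
$G{\left(91 \right)} - c{\left(o{\left(I \right)} \right)} = 91 - \left(\frac{85}{12} - 4\right) = 91 - \frac{37}{12} = \frac{1055}{12}$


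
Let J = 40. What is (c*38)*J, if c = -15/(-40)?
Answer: 570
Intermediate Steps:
c = 3/8 (c = -15*(-1/40) = 3/8 ≈ 0.37500)
(c*38)*J = ((3/8)*38)*40 = (57/4)*40 = 570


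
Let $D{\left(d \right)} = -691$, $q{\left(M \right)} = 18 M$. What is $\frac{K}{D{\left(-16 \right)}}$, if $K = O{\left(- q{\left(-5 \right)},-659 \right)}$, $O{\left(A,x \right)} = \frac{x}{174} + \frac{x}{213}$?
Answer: $\frac{28337}{2845538} \approx 0.0099584$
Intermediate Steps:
$O{\left(A,x \right)} = \frac{43 x}{4118}$ ($O{\left(A,x \right)} = x \frac{1}{174} + x \frac{1}{213} = \frac{x}{174} + \frac{x}{213} = \frac{43 x}{4118}$)
$K = - \frac{28337}{4118}$ ($K = \frac{43}{4118} \left(-659\right) = - \frac{28337}{4118} \approx -6.8813$)
$\frac{K}{D{\left(-16 \right)}} = - \frac{28337}{4118 \left(-691\right)} = \left(- \frac{28337}{4118}\right) \left(- \frac{1}{691}\right) = \frac{28337}{2845538}$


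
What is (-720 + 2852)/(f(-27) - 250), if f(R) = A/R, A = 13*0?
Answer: -1066/125 ≈ -8.5280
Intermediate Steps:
A = 0
f(R) = 0 (f(R) = 0/R = 0)
(-720 + 2852)/(f(-27) - 250) = (-720 + 2852)/(0 - 250) = 2132/(-250) = 2132*(-1/250) = -1066/125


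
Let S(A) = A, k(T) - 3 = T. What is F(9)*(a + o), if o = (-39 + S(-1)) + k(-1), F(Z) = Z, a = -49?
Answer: -783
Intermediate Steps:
k(T) = 3 + T
o = -38 (o = (-39 - 1) + (3 - 1) = -40 + 2 = -38)
F(9)*(a + o) = 9*(-49 - 38) = 9*(-87) = -783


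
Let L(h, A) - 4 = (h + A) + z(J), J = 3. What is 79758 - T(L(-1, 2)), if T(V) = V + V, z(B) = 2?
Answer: 79744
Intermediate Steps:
L(h, A) = 6 + A + h (L(h, A) = 4 + ((h + A) + 2) = 4 + ((A + h) + 2) = 4 + (2 + A + h) = 6 + A + h)
T(V) = 2*V
79758 - T(L(-1, 2)) = 79758 - 2*(6 + 2 - 1) = 79758 - 2*7 = 79758 - 1*14 = 79758 - 14 = 79744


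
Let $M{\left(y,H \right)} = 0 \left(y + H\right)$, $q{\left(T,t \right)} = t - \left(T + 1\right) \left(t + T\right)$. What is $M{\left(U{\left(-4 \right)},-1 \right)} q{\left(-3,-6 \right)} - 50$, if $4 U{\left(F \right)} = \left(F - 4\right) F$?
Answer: $-50$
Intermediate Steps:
$U{\left(F \right)} = \frac{F \left(-4 + F\right)}{4}$ ($U{\left(F \right)} = \frac{\left(F - 4\right) F}{4} = \frac{\left(-4 + F\right) F}{4} = \frac{F \left(-4 + F\right)}{4}$)
$q{\left(T,t \right)} = t - \left(1 + T\right) \left(T + t\right)$
$M{\left(y,H \right)} = 0$ ($M{\left(y,H \right)} = 0 \left(H + y\right) = 0$)
$M{\left(U{\left(-4 \right)},-1 \right)} q{\left(-3,-6 \right)} - 50 = 0 \left(\left(-1\right) \left(-3\right) \left(1 - 3 - 6\right)\right) - 50 = 0 \left(\left(-1\right) \left(-3\right) \left(-8\right)\right) - 50 = 0 \left(-24\right) - 50 = 0 - 50 = -50$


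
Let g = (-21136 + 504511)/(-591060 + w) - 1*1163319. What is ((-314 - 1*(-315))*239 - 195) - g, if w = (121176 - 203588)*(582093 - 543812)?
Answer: 3670881232053391/3155404832 ≈ 1.1634e+6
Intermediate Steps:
w = -3154813772 (w = -82412*38281 = -3154813772)
g = -3670742394240783/3155404832 (g = (-21136 + 504511)/(-591060 - 3154813772) - 1*1163319 = 483375/(-3155404832) - 1163319 = 483375*(-1/3155404832) - 1163319 = -483375/3155404832 - 1163319 = -3670742394240783/3155404832 ≈ -1.1633e+6)
((-314 - 1*(-315))*239 - 195) - g = ((-314 - 1*(-315))*239 - 195) - 1*(-3670742394240783/3155404832) = ((-314 + 315)*239 - 195) + 3670742394240783/3155404832 = (1*239 - 195) + 3670742394240783/3155404832 = (239 - 195) + 3670742394240783/3155404832 = 44 + 3670742394240783/3155404832 = 3670881232053391/3155404832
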